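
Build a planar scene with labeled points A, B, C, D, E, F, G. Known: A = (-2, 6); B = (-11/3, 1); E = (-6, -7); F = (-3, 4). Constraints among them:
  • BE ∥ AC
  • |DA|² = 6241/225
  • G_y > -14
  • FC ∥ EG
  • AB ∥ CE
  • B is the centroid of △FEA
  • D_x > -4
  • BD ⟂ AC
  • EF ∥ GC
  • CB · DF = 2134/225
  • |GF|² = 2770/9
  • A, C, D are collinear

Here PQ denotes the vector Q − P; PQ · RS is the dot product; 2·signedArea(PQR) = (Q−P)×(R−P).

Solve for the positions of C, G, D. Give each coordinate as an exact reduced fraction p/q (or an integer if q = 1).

1. C_x = -13/3  [AB ∥ CE ∩ BE ∥ AC]
2. C_y = -2  [AB ∥ CE ∩ BE ∥ AC]
   → C = (-13/3, -2)
3. G_x = -22/3  [EF ∥ GC ∩ FC ∥ EG]
4. G_y = -13  [EF ∥ GC ∩ FC ∥ EG]
   → G = (-22/3, -13)
5. D_x = -1303/375  [A, C, D are collinear ∩ BD ⟂ AC]
6. D_y = 118/125  [A, C, D are collinear ∩ BD ⟂ AC]
   → D = (-1303/375, 118/125)

C = (-13/3, -2)
D = (-1303/375, 118/125)
G = (-22/3, -13)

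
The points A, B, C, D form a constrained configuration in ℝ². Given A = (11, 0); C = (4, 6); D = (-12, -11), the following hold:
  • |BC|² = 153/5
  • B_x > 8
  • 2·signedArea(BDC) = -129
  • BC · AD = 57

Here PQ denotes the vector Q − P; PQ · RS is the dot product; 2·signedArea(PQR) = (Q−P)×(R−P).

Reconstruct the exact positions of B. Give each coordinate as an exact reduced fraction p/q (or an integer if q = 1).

1. B_x = 41/5  [2·signedArea(BDC) = -129 ∩ BC · AD = 57]
2. B_y = 12/5  [2·signedArea(BDC) = -129 ∩ BC · AD = 57]
   → B = (41/5, 12/5)

B = (41/5, 12/5)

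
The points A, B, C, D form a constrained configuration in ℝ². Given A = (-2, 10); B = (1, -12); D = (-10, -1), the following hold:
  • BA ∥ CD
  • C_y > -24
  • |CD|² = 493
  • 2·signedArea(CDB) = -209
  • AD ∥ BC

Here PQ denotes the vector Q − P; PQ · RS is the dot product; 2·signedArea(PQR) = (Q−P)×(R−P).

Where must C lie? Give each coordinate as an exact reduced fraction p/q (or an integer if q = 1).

C = (-7, -23)

1. C_x = -7  [BA ∥ CD ∩ AD ∥ BC]
2. C_y = -23  [BA ∥ CD ∩ AD ∥ BC]
   → C = (-7, -23)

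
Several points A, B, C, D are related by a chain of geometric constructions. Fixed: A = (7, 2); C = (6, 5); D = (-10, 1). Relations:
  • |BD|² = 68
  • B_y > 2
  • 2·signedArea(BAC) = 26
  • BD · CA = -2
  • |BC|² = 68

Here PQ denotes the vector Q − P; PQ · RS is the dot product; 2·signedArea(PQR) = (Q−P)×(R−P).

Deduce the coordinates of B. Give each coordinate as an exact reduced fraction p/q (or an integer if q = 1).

1. B_x = -2  [BD · CA = -2 ∩ 2·signedArea(BAC) = 26]
2. B_y = 3  [BD · CA = -2 ∩ 2·signedArea(BAC) = 26]
   → B = (-2, 3)

B = (-2, 3)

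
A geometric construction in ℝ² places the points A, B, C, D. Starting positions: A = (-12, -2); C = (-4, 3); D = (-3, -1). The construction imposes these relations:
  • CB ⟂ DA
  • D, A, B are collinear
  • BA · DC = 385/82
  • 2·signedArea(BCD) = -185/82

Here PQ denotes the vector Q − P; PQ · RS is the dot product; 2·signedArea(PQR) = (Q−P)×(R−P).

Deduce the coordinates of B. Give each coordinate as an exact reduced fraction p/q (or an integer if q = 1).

B = (-291/82, -87/82)

1. B_x = -291/82  [D, A, B are collinear ∩ CB ⟂ DA]
2. B_y = -87/82  [D, A, B are collinear ∩ CB ⟂ DA]
   → B = (-291/82, -87/82)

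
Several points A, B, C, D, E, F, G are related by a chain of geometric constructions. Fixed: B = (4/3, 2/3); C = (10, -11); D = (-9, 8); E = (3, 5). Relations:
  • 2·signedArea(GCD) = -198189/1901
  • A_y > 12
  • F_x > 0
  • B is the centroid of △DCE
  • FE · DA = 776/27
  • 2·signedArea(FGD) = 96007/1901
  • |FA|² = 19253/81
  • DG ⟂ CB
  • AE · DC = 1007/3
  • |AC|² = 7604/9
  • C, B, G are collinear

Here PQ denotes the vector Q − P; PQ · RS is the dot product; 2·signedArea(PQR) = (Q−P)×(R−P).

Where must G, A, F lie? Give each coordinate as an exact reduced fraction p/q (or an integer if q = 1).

A = (-22/3, 37/3)
F = (7/9, -7/9)
G = (-11124/1901, 19654/1901)

1. G_x = -11124/1901  [C, B, G are collinear ∩ DG ⟂ CB]
2. G_y = 19654/1901  [C, B, G are collinear ∩ DG ⟂ CB]
   → G = (-11124/1901, 19654/1901)
3. A_x = -22/3  [line -19·x + 19·y + -1121/3 = 0 ∩ |AC|² = 7604/9]
4. A_y = 37/3  [line -19·x + 19·y + -1121/3 = 0 ∩ |AC|² = 7604/9]
   → A = (-22/3, 37/3)
5. F_x = 7/9  [2·signedArea(FGD) = 96007/1901 ∩ FE · DA = 776/27]
6. F_y = -7/9  [2·signedArea(FGD) = 96007/1901 ∩ FE · DA = 776/27]
   → F = (7/9, -7/9)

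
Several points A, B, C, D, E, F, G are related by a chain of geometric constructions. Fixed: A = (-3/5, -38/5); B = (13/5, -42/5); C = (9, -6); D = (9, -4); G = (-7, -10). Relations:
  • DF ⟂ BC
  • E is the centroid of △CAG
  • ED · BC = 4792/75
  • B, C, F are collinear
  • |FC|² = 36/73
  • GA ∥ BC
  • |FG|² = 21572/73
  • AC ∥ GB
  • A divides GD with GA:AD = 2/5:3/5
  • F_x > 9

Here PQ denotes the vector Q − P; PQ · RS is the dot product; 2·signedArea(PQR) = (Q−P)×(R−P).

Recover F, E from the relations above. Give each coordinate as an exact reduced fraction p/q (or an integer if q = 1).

1. F_x = 705/73  [B, C, F are collinear ∩ DF ⟂ BC]
2. F_y = -420/73  [B, C, F are collinear ∩ DF ⟂ BC]
   → F = (705/73, -420/73)
3. E_x = 7/15  [E is the centroid of △CAG]
4. E_y = -118/15  [E is the centroid of △CAG]
   → E = (7/15, -118/15)

E = (7/15, -118/15)
F = (705/73, -420/73)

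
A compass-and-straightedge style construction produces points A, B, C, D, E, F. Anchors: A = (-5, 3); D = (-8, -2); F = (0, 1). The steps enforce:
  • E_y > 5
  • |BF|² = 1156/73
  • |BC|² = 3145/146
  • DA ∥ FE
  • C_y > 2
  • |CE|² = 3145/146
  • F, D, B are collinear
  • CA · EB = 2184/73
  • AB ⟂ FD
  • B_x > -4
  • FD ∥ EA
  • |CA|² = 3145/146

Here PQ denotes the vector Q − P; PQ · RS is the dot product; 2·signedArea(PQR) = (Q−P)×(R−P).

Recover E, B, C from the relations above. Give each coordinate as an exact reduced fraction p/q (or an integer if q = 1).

1. E_x = 3  [FD ∥ EA ∩ DA ∥ FE]
2. E_y = 6  [FD ∥ EA ∩ DA ∥ FE]
   → E = (3, 6)
3. B_x = -272/73  [F, D, B are collinear ∩ AB ⟂ FD]
4. B_y = -29/73  [F, D, B are collinear ∩ AB ⟂ FD]
   → B = (-272/73, -29/73)
5. C_x = -53/146  [line 491/73·x + 467/73·y + -1130/73 = 0 ∩ |CE|² = 3145/146]
6. C_y = 409/146  [line 491/73·x + 467/73·y + -1130/73 = 0 ∩ |CE|² = 3145/146]
   → C = (-53/146, 409/146)

B = (-272/73, -29/73)
C = (-53/146, 409/146)
E = (3, 6)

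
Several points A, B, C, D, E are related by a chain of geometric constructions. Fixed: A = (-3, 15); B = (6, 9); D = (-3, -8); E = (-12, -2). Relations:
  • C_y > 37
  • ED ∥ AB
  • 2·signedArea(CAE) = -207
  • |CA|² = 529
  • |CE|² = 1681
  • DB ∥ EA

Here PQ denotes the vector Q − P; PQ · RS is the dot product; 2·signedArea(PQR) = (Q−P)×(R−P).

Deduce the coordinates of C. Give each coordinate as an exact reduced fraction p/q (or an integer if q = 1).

1. C_x = -3  [line 17·x + -9·y + 393 = 0 ∩ |CE|² = 1681]
2. C_y = 38  [line 17·x + -9·y + 393 = 0 ∩ |CE|² = 1681]
   → C = (-3, 38)

C = (-3, 38)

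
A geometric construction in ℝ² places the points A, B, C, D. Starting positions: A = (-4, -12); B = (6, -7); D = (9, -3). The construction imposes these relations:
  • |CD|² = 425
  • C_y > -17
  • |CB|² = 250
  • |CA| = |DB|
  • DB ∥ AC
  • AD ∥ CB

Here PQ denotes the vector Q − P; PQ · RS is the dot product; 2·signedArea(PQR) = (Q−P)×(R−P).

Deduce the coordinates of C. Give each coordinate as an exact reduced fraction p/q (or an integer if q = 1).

C = (-7, -16)

1. C_x = -7  [AD ∥ CB ∩ DB ∥ AC]
2. C_y = -16  [AD ∥ CB ∩ DB ∥ AC]
   → C = (-7, -16)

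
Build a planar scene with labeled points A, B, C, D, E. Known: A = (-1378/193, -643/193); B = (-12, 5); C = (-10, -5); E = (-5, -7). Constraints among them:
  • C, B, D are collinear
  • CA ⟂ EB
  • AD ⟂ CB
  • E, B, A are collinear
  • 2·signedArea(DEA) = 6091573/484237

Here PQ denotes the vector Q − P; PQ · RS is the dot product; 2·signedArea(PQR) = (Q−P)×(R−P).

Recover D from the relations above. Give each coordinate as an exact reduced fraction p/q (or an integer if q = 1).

D = (-25619/2509, -9900/2509)

1. D_x = -25619/2509  [C, B, D are collinear ∩ AD ⟂ CB]
2. D_y = -9900/2509  [C, B, D are collinear ∩ AD ⟂ CB]
   → D = (-25619/2509, -9900/2509)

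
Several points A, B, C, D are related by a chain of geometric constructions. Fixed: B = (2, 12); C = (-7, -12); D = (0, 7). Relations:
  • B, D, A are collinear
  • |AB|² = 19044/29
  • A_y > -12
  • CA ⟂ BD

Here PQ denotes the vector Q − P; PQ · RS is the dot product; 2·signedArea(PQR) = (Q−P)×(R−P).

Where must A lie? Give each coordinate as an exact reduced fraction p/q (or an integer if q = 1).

A = (-218/29, -342/29)

1. A_x = -218/29  [B, D, A are collinear ∩ CA ⟂ BD]
2. A_y = -342/29  [B, D, A are collinear ∩ CA ⟂ BD]
   → A = (-218/29, -342/29)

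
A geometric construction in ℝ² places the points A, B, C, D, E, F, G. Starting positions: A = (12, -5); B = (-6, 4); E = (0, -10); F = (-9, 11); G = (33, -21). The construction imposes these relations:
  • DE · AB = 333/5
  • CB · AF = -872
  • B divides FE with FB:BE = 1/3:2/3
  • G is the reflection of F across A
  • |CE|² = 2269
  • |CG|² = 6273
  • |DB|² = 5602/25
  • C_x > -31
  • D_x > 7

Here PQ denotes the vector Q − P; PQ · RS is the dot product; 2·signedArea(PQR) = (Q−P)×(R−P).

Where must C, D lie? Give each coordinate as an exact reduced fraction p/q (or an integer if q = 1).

1. C_x = -30  [line 21·x + -16·y + 1062 = 0 ∩ |CE|² = 2269]
2. C_y = 27  [line 21·x + -16·y + 1062 = 0 ∩ |CE|² = 2269]
   → C = (-30, 27)
3. D_x = 39/5  [line 18·x + -9·y + -783/5 = 0 ∩ |DB|² = 5602/25]
4. D_y = -9/5  [line 18·x + -9·y + -783/5 = 0 ∩ |DB|² = 5602/25]
   → D = (39/5, -9/5)

C = (-30, 27)
D = (39/5, -9/5)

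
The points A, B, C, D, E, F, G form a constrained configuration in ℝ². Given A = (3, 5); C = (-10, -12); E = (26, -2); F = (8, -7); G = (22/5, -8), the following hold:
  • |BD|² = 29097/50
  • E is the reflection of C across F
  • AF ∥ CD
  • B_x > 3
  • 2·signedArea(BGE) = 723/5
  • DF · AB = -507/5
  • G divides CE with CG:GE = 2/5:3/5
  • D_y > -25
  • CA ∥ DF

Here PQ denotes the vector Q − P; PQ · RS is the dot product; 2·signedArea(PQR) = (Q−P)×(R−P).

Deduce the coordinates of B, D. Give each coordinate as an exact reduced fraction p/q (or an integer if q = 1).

B = (37/10, -3/2)
D = (-5, -24)

1. D_x = -5  [CA ∥ DF ∩ AF ∥ CD]
2. D_y = -24  [CA ∥ DF ∩ AF ∥ CD]
   → D = (-5, -24)
3. B_x = 37/10  [2·signedArea(BGE) = 723/5 ∩ DF · AB = -507/5]
4. B_y = -3/2  [2·signedArea(BGE) = 723/5 ∩ DF · AB = -507/5]
   → B = (37/10, -3/2)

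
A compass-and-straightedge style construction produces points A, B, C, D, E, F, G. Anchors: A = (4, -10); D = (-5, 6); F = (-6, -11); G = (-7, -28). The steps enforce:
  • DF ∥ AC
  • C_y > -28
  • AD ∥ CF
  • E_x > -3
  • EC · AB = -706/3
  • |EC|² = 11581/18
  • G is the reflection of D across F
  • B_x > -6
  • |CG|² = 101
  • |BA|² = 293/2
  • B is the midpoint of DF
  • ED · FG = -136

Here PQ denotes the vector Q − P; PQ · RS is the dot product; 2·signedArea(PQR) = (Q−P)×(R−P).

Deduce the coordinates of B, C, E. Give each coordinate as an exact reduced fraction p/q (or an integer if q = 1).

B = (-11/2, -5/2)
C = (3, -27)
E = (-13/6, -13/6)

1. B_x = -11/2  [B is the midpoint of DF]
2. B_y = -5/2  [B is the midpoint of DF]
   → B = (-11/2, -5/2)
3. C_x = 3  [AD ∥ CF ∩ DF ∥ AC]
4. C_y = -27  [AD ∥ CF ∩ DF ∥ AC]
   → C = (3, -27)
5. E_x = -13/6  [EC · AB = -706/3 ∩ ED · FG = -136]
6. E_y = -13/6  [EC · AB = -706/3 ∩ ED · FG = -136]
   → E = (-13/6, -13/6)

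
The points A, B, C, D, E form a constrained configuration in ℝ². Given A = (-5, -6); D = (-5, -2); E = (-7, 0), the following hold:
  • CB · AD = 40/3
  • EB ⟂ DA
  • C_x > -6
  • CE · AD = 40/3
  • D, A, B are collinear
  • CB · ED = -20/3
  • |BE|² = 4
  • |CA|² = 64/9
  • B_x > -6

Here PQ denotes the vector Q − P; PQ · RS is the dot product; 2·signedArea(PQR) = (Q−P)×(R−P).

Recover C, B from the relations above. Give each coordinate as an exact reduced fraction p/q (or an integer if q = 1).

1. C_y = -10/3  [CE · AD = 40/3]
2. C_x = -5  [|CA|² = 64/9]
   → C = (-5, -10/3)
3. B_x = -5  [D, A, B are collinear ∩ EB ⟂ DA]
4. B_y = 0  [D, A, B are collinear ∩ EB ⟂ DA]
   → B = (-5, 0)

B = (-5, 0)
C = (-5, -10/3)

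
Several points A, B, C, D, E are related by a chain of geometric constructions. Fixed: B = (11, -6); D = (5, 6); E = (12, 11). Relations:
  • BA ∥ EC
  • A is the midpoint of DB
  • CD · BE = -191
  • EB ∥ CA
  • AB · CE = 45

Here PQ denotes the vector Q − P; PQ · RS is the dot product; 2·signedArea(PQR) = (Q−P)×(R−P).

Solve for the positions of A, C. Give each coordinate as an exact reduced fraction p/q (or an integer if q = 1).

A = (8, 0)
C = (9, 17)

1. A_x = 8  [A is the midpoint of DB]
2. A_y = 0  [A is the midpoint of DB]
   → A = (8, 0)
3. C_x = 9  [EB ∥ CA ∩ BA ∥ EC]
4. C_y = 17  [EB ∥ CA ∩ BA ∥ EC]
   → C = (9, 17)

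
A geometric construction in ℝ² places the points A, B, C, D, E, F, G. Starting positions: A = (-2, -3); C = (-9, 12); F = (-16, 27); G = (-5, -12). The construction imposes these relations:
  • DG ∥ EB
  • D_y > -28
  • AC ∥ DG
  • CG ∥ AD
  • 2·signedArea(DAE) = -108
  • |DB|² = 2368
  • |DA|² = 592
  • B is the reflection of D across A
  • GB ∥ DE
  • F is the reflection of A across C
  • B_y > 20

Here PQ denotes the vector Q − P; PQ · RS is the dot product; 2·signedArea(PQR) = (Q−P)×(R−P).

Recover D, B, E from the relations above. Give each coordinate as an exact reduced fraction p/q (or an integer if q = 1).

1. D_x = 2  [AC ∥ DG ∩ CG ∥ AD]
2. D_y = -27  [AC ∥ DG ∩ CG ∥ AD]
   → D = (2, -27)
3. B_x = -6  [B is the reflection of D across A]
4. B_y = 21  [B is the reflection of D across A]
   → B = (-6, 21)
5. E_x = 1  [DG ∥ EB ∩ GB ∥ DE]
6. E_y = 6  [DG ∥ EB ∩ GB ∥ DE]
   → E = (1, 6)

B = (-6, 21)
D = (2, -27)
E = (1, 6)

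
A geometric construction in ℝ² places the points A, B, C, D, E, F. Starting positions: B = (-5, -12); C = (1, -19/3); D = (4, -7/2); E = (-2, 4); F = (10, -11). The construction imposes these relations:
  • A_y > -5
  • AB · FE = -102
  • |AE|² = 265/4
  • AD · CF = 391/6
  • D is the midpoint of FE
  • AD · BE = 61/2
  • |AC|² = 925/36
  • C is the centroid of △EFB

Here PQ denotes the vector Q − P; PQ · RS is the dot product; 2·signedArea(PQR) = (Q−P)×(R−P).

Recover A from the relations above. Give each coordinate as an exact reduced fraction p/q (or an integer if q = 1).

A = (-7/2, -4)

1. A_x = -7/2  [AB · FE = -102 ∩ AD · BE = 61/2]
2. A_y = -4  [AB · FE = -102 ∩ AD · BE = 61/2]
   → A = (-7/2, -4)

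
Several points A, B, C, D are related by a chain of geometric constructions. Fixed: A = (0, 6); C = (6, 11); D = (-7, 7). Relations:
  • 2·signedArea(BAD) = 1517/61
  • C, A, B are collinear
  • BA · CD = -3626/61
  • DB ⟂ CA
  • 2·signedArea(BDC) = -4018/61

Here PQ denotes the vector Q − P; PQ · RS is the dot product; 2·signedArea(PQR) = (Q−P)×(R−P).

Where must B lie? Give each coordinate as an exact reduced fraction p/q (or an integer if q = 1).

B = (-222/61, 181/61)

1. B_x = -222/61  [C, A, B are collinear ∩ DB ⟂ CA]
2. B_y = 181/61  [C, A, B are collinear ∩ DB ⟂ CA]
   → B = (-222/61, 181/61)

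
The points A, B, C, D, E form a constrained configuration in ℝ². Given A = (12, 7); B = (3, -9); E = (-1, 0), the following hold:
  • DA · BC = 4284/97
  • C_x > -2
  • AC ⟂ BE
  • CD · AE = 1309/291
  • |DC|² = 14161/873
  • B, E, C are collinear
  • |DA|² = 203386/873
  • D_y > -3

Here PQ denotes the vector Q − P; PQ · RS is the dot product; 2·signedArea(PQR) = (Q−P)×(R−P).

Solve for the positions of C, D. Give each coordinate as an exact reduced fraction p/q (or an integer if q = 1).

C = (-141/97, 99/97)
D = (53/291, -258/97)

1. C_x = -141/97  [B, E, C are collinear ∩ AC ⟂ BE]
2. C_y = 99/97  [B, E, C are collinear ∩ AC ⟂ BE]
   → C = (-141/97, 99/97)
3. D_x = 53/291  [DA · BC = 4284/97 ∩ CD · AE = 1309/291]
4. D_y = -258/97  [DA · BC = 4284/97 ∩ CD · AE = 1309/291]
   → D = (53/291, -258/97)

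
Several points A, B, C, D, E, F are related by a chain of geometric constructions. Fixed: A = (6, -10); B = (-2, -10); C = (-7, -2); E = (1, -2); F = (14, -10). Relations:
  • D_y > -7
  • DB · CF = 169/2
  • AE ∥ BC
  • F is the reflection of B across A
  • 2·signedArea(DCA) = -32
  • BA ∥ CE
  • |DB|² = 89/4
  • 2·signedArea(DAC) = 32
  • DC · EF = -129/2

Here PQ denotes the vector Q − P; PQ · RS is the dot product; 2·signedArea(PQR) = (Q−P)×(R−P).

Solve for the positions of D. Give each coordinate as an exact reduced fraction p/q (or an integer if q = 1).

D = (-9/2, -6)

1. D_x = -9/2  [2·signedArea(DCA) = -32 ∩ DC · EF = -129/2]
2. D_y = -6  [2·signedArea(DCA) = -32 ∩ DC · EF = -129/2]
   → D = (-9/2, -6)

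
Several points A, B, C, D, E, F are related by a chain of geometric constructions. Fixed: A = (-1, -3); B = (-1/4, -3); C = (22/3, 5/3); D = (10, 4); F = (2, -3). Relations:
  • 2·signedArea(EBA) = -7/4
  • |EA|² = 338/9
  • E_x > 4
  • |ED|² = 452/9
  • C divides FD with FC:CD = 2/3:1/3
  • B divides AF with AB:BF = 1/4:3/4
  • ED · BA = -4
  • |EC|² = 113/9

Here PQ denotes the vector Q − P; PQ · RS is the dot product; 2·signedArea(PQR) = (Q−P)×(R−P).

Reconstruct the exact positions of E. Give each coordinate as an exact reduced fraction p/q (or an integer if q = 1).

E = (14/3, -2/3)

1. E_x = 14/3  [2·signedArea(EBA) = -7/4 ∩ ED · BA = -4]
2. E_y = -2/3  [2·signedArea(EBA) = -7/4 ∩ ED · BA = -4]
   → E = (14/3, -2/3)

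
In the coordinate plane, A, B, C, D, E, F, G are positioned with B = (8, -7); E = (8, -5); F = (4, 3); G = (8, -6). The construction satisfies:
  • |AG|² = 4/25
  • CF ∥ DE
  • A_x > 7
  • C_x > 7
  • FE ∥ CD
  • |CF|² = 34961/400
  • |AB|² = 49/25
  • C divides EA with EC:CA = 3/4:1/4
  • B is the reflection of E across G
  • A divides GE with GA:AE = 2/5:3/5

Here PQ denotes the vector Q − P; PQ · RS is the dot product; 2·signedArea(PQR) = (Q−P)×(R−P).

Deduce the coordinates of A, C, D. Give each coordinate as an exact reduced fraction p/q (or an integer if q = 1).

A = (8, -28/5)
C = (8, -109/20)
D = (12, -269/20)

1. A_x = 8  [A divides GE with GA:AE = 2/5:3/5]
2. A_y = -28/5  [A divides GE with GA:AE = 2/5:3/5]
   → A = (8, -28/5)
3. C_x = 8  [C divides EA with EC:CA = 3/4:1/4]
4. C_y = -109/20  [C divides EA with EC:CA = 3/4:1/4]
   → C = (8, -109/20)
5. D_x = 12  [CF ∥ DE ∩ FE ∥ CD]
6. D_y = -269/20  [CF ∥ DE ∩ FE ∥ CD]
   → D = (12, -269/20)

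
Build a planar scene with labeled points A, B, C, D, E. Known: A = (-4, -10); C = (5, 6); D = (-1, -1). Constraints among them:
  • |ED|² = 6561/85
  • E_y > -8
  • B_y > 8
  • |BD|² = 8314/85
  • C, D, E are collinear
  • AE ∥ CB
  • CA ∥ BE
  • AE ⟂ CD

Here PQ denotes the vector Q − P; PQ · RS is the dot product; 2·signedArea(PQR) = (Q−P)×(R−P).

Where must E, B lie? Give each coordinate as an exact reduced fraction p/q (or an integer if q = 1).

1. E_x = -571/85  [C, D, E are collinear ∩ AE ⟂ CD]
2. E_y = -652/85  [C, D, E are collinear ∩ AE ⟂ CD]
   → E = (-571/85, -652/85)
3. B_x = 194/85  [CA ∥ BE ∩ AE ∥ CB]
4. B_y = 708/85  [CA ∥ BE ∩ AE ∥ CB]
   → B = (194/85, 708/85)

B = (194/85, 708/85)
E = (-571/85, -652/85)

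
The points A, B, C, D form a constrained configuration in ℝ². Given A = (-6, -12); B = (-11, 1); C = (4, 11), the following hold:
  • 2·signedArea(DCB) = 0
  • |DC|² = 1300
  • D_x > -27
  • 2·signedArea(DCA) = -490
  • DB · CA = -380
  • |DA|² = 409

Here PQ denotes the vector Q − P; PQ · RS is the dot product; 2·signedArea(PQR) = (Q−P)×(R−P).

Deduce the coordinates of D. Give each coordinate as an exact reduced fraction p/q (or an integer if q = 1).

1. D_x = -26  [2·signedArea(DCB) = 0 ∩ DB · CA = -380]
2. D_y = -9  [2·signedArea(DCB) = 0 ∩ DB · CA = -380]
   → D = (-26, -9)

D = (-26, -9)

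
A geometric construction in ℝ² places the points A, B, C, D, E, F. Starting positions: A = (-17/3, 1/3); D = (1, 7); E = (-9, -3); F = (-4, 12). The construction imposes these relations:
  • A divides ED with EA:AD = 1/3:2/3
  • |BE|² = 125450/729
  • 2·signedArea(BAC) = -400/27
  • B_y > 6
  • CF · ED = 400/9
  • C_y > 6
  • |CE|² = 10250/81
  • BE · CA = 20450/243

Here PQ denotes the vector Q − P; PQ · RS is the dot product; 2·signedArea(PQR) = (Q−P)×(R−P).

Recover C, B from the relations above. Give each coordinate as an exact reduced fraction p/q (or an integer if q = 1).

B = (-8/27, 184/27)
C = (-26/9, 58/9)

1. C_x = -26/9  [line -10·x + -10·y + 320/9 = 0 ∩ |CE|² = 10250/81]
2. C_y = 58/9  [line -10·x + -10·y + 320/9 = 0 ∩ |CE|² = 10250/81]
   → C = (-26/9, 58/9)
3. B_x = -8/27  [2·signedArea(BAC) = -400/27 ∩ BE · CA = 20450/243]
4. B_y = 184/27  [2·signedArea(BAC) = -400/27 ∩ BE · CA = 20450/243]
   → B = (-8/27, 184/27)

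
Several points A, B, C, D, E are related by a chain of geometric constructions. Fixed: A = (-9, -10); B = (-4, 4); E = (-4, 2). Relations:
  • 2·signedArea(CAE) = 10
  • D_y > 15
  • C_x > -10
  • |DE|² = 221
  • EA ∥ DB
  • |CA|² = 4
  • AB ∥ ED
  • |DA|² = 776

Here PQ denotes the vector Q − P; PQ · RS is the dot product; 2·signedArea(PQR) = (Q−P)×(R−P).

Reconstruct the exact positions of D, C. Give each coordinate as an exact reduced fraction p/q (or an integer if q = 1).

C = (-9, -8)
D = (1, 16)

1. D_x = 1  [EA ∥ DB ∩ AB ∥ ED]
2. D_y = 16  [EA ∥ DB ∩ AB ∥ ED]
   → D = (1, 16)
3. C_x = -9  [line -12·x + 5·y + -68 = 0 ∩ |CA|² = 4]
4. C_y = -8  [line -12·x + 5·y + -68 = 0 ∩ |CA|² = 4]
   → C = (-9, -8)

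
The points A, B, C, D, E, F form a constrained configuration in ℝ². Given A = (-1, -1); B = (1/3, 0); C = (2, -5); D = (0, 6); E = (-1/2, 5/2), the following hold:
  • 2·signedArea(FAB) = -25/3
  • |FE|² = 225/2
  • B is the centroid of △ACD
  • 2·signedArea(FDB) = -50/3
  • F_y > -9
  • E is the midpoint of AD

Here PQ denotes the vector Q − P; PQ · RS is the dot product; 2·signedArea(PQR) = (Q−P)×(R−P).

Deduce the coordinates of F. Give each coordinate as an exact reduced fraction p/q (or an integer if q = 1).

F = (-2, -8)

1. F_x = -2  [2·signedArea(FAB) = -25/3 ∩ 2·signedArea(FDB) = -50/3]
2. F_y = -8  [2·signedArea(FAB) = -25/3 ∩ 2·signedArea(FDB) = -50/3]
   → F = (-2, -8)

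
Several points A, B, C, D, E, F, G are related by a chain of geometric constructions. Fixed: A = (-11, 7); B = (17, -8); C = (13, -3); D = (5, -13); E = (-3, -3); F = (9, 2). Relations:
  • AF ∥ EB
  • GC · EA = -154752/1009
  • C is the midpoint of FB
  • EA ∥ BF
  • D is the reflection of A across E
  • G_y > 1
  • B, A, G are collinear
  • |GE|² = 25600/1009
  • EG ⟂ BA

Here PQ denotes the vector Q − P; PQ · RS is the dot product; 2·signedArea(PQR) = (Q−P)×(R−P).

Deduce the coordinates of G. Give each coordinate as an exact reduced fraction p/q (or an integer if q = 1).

1. G_x = -627/1009  [B, A, G are collinear ∩ EG ⟂ BA]
2. G_y = 1453/1009  [B, A, G are collinear ∩ EG ⟂ BA]
   → G = (-627/1009, 1453/1009)

G = (-627/1009, 1453/1009)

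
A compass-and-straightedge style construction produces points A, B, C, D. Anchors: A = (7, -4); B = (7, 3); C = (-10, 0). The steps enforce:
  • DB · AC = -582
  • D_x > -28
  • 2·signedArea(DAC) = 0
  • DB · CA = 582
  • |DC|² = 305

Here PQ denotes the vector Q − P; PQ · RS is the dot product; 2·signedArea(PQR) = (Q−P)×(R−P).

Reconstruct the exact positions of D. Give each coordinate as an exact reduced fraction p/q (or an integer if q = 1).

1. D_x = -27  [2·signedArea(DAC) = 0 ∩ DB · AC = -582]
2. D_y = 4  [2·signedArea(DAC) = 0 ∩ DB · AC = -582]
   → D = (-27, 4)

D = (-27, 4)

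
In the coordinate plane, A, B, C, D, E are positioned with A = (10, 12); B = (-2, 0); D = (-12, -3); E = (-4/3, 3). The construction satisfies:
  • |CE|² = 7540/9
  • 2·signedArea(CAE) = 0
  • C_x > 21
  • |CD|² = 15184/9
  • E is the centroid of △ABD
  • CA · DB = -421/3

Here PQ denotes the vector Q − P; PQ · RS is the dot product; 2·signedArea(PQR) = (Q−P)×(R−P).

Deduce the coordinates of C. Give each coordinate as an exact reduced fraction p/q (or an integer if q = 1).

C = (64/3, 21)

1. C_x = 64/3  [2·signedArea(CAE) = 0 ∩ CA · DB = -421/3]
2. C_y = 21  [2·signedArea(CAE) = 0 ∩ CA · DB = -421/3]
   → C = (64/3, 21)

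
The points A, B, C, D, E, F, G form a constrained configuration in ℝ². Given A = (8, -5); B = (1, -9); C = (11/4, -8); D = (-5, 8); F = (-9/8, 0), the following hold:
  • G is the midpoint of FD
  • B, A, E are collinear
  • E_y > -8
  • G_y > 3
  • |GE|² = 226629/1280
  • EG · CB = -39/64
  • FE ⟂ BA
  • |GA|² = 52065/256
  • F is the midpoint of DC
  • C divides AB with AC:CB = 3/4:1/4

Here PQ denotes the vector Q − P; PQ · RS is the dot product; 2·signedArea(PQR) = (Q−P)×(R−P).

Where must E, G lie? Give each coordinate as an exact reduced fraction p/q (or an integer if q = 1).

E = (131/40, -77/10)
G = (-49/16, 4)

1. E_x = 131/40  [B, A, E are collinear ∩ FE ⟂ BA]
2. E_y = -77/10  [B, A, E are collinear ∩ FE ⟂ BA]
   → E = (131/40, -77/10)
3. G_x = -49/16  [G is the midpoint of FD]
4. G_y = 4  [G is the midpoint of FD]
   → G = (-49/16, 4)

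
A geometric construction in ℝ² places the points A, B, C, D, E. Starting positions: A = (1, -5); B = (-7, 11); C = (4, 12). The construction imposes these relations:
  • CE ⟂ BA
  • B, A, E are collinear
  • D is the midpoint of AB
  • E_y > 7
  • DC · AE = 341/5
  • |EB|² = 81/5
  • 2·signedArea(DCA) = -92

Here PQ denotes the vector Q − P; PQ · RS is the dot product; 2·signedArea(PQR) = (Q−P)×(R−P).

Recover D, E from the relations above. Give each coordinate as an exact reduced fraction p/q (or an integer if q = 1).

D = (-3, 3)
E = (-26/5, 37/5)

1. D_x = -3  [D is the midpoint of AB]
2. D_y = 3  [D is the midpoint of AB]
   → D = (-3, 3)
3. E_x = -26/5  [B, A, E are collinear ∩ CE ⟂ BA]
4. E_y = 37/5  [B, A, E are collinear ∩ CE ⟂ BA]
   → E = (-26/5, 37/5)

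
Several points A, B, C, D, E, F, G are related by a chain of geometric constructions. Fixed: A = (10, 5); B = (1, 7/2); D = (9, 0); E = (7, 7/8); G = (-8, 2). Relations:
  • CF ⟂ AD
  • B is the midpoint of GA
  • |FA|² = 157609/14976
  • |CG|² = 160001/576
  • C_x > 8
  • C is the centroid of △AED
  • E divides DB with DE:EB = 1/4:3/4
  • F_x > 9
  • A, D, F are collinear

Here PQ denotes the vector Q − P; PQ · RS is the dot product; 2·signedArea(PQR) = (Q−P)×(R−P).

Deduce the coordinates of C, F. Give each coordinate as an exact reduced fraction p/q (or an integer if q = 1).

C = (26/3, 47/24)
F = (5843/624, 1135/624)

1. C_x = 26/3  [C is the centroid of △AED]
2. C_y = 47/24  [C is the centroid of △AED]
   → C = (26/3, 47/24)
3. F_x = 5843/624  [A, D, F are collinear ∩ CF ⟂ AD]
4. F_y = 1135/624  [A, D, F are collinear ∩ CF ⟂ AD]
   → F = (5843/624, 1135/624)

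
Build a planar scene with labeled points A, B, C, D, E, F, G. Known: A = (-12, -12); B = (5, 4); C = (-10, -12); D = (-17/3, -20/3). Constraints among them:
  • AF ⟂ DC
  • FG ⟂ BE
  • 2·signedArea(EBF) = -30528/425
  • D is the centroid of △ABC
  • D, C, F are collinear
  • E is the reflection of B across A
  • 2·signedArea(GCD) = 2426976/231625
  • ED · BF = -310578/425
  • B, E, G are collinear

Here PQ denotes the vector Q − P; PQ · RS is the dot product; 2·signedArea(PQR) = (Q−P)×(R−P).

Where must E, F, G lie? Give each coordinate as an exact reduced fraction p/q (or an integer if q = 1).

1. E_x = -29  [E is the reflection of B across A]
2. E_y = -28  [E is the reflection of B across A]
   → E = (-29, -28)
3. F_x = -4588/425  [D, C, F are collinear ∩ AF ⟂ DC]
4. F_y = -5516/425  [D, C, F are collinear ∩ AF ⟂ DC]
   → F = (-4588/425, -5516/425)
5. G_x = -161452/13625  [B, E, G are collinear ∩ FG ⟂ BE]
6. G_y = -2746732/231625  [B, E, G are collinear ∩ FG ⟂ BE]
   → G = (-161452/13625, -2746732/231625)

E = (-29, -28)
F = (-4588/425, -5516/425)
G = (-161452/13625, -2746732/231625)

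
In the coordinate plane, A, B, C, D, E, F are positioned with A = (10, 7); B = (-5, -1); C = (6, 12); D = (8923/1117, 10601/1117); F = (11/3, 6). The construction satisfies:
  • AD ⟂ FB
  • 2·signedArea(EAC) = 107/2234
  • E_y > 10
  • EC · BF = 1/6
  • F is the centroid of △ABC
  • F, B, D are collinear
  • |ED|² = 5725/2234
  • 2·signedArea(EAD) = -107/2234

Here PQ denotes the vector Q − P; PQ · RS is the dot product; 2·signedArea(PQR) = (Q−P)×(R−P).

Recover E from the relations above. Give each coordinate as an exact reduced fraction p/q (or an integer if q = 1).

E = (15625/2234, 24005/2234)

1. E_x = 15625/2234  [2·signedArea(EAC) = 107/2234 ∩ EC · BF = 1/6]
2. E_y = 24005/2234  [2·signedArea(EAC) = 107/2234 ∩ EC · BF = 1/6]
   → E = (15625/2234, 24005/2234)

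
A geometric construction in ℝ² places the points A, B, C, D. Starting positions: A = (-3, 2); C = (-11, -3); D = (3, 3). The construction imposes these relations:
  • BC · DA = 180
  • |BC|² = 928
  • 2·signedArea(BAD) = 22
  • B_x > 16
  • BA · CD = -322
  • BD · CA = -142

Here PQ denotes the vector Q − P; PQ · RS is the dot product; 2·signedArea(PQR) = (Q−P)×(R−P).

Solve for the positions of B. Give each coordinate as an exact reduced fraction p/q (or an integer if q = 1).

1. B_x = 17  [BC · DA = 180 ∩ BD · CA = -142]
2. B_y = 9  [BC · DA = 180 ∩ BD · CA = -142]
   → B = (17, 9)

B = (17, 9)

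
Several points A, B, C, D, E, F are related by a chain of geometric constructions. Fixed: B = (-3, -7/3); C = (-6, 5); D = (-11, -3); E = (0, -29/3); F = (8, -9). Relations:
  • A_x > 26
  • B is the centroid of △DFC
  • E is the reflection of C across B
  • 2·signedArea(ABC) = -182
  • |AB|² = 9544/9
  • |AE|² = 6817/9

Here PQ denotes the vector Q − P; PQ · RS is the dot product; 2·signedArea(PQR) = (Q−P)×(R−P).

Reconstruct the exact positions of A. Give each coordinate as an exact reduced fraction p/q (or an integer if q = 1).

A = (27, -15)

1. A_x = 27  [line -22/3·x + -3·y + 153 = 0 ∩ |AE|² = 6817/9]
2. A_y = -15  [line -22/3·x + -3·y + 153 = 0 ∩ |AE|² = 6817/9]
   → A = (27, -15)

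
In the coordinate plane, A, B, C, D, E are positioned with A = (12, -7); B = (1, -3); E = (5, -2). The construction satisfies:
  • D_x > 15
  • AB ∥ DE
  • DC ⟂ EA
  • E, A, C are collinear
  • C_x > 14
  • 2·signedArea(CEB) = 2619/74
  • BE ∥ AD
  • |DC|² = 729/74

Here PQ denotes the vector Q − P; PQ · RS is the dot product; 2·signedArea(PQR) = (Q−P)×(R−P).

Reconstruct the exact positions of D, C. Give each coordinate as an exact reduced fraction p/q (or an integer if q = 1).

C = (1049/74, -633/74)
D = (16, -6)

1. D_x = 16  [AB ∥ DE ∩ BE ∥ AD]
2. D_y = -6  [AB ∥ DE ∩ BE ∥ AD]
   → D = (16, -6)
3. C_x = 1049/74  [E, A, C are collinear ∩ DC ⟂ EA]
4. C_y = -633/74  [E, A, C are collinear ∩ DC ⟂ EA]
   → C = (1049/74, -633/74)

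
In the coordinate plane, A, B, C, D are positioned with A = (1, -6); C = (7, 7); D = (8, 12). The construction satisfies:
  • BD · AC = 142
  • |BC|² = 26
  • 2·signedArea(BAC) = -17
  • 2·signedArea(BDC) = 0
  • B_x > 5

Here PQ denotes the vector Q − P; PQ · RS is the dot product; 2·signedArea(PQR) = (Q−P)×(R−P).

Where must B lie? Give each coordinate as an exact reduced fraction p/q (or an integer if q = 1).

1. B_x = 6  [2·signedArea(BDC) = 0 ∩ 2·signedArea(BAC) = -17]
2. B_y = 2  [2·signedArea(BDC) = 0 ∩ 2·signedArea(BAC) = -17]
   → B = (6, 2)

B = (6, 2)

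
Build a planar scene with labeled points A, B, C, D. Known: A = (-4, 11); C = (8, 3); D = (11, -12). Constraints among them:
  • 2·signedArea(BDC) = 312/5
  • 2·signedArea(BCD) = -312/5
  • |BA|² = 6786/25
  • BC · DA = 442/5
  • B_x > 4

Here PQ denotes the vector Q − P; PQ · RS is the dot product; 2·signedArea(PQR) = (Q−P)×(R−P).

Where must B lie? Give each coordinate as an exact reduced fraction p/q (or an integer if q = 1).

1. B_x = 5  [BC · DA = 442/5 ∩ 2·signedArea(BCD) = -312/5]
2. B_y = -14/5  [BC · DA = 442/5 ∩ 2·signedArea(BCD) = -312/5]
   → B = (5, -14/5)

B = (5, -14/5)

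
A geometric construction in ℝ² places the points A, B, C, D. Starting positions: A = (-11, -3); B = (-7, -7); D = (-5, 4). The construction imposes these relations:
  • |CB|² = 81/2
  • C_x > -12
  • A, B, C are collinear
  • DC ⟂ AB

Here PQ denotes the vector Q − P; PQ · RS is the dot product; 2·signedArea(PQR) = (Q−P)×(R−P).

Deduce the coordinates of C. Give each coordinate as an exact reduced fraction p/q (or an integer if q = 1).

C = (-23/2, -5/2)

1. C_x = -23/2  [A, B, C are collinear ∩ DC ⟂ AB]
2. C_y = -5/2  [A, B, C are collinear ∩ DC ⟂ AB]
   → C = (-23/2, -5/2)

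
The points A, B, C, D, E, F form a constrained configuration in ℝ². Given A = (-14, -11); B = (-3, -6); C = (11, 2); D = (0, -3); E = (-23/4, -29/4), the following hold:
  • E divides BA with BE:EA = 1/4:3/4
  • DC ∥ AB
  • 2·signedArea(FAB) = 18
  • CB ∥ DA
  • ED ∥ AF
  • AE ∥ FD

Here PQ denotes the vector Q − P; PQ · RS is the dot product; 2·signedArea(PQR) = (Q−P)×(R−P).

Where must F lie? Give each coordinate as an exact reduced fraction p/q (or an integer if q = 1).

1. F_x = -33/4  [AE ∥ FD ∩ ED ∥ AF]
2. F_y = -27/4  [AE ∥ FD ∩ ED ∥ AF]
   → F = (-33/4, -27/4)

F = (-33/4, -27/4)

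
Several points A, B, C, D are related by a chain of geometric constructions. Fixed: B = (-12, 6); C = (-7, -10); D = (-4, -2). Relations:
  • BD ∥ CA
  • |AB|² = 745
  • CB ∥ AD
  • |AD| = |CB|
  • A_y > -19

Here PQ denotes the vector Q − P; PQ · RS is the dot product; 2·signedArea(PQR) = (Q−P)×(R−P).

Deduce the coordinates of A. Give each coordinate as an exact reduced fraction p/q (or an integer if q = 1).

A = (1, -18)

1. A_x = 1  [CB ∥ AD ∩ BD ∥ CA]
2. A_y = -18  [CB ∥ AD ∩ BD ∥ CA]
   → A = (1, -18)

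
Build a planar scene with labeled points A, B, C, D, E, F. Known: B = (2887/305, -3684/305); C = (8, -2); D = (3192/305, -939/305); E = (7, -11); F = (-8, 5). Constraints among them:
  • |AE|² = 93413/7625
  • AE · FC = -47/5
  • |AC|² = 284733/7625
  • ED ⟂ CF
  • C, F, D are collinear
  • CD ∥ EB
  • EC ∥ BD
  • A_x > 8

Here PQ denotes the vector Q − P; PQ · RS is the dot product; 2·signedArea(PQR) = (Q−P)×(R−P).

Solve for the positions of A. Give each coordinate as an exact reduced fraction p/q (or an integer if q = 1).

A = (13541/1525, -12272/1525)

1. A_x = 13541/1525  [line -16·x + 7·y + 992/5 = 0 ∩ |AE|² = 93413/7625]
2. A_y = -12272/1525  [line -16·x + 7·y + 992/5 = 0 ∩ |AE|² = 93413/7625]
   → A = (13541/1525, -12272/1525)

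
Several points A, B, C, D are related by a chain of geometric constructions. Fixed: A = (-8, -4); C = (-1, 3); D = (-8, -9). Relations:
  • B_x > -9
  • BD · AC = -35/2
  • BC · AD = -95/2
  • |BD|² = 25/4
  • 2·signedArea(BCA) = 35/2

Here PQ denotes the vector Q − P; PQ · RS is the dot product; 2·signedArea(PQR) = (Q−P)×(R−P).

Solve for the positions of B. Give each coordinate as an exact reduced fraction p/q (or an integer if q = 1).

1. B_x = -8  [BD · AC = -35/2 ∩ BC · AD = -95/2]
2. B_y = -13/2  [BD · AC = -35/2 ∩ BC · AD = -95/2]
   → B = (-8, -13/2)

B = (-8, -13/2)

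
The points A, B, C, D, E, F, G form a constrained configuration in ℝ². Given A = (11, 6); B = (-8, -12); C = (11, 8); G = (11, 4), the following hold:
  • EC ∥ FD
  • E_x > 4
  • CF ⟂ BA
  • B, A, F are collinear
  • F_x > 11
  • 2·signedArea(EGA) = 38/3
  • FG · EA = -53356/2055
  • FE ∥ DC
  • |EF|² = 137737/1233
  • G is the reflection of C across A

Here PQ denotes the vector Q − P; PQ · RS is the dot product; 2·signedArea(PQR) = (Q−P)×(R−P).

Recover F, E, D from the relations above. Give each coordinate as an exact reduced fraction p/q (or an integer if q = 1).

D = (37672/2055, 32084/2055)
E = (14/3, -2/3)
F = (8219/685, 4758/685)

1. F_x = 8219/685  [B, A, F are collinear ∩ CF ⟂ BA]
2. F_y = 4758/685  [B, A, F are collinear ∩ CF ⟂ BA]
   → F = (8219/685, 4758/685)
3. E_x = 14/3  [2·signedArea(EGA) = 38/3 ∩ FG · EA = -53356/2055]
4. E_y = -2/3  [2·signedArea(EGA) = 38/3 ∩ FG · EA = -53356/2055]
   → E = (14/3, -2/3)
5. D_x = 37672/2055  [FE ∥ DC ∩ EC ∥ FD]
6. D_y = 32084/2055  [FE ∥ DC ∩ EC ∥ FD]
   → D = (37672/2055, 32084/2055)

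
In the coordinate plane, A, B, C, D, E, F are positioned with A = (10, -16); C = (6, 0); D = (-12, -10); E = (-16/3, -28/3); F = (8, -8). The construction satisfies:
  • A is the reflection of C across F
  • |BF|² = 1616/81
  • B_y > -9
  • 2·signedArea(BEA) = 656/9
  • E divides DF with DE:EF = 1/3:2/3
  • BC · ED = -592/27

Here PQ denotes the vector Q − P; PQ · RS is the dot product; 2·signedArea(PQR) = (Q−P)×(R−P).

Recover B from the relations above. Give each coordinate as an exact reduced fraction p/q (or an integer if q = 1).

1. B_x = 32/9  [2·signedArea(BEA) = 656/9 ∩ BC · ED = -592/27]
2. B_y = -76/9  [2·signedArea(BEA) = 656/9 ∩ BC · ED = -592/27]
   → B = (32/9, -76/9)

B = (32/9, -76/9)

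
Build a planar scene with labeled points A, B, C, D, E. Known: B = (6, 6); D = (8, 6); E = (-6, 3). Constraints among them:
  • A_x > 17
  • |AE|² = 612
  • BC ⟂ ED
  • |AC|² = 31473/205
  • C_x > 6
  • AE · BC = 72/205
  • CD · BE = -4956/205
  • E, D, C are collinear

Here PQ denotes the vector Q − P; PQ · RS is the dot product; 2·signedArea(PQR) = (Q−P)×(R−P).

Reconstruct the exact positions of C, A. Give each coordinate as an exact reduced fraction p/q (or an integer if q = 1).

1. C_x = 1248/205  [E, D, C are collinear ∩ BC ⟂ ED]
2. C_y = 1146/205  [E, D, C are collinear ∩ BC ⟂ ED]
   → C = (1248/205, 1146/205)
3. A_x = 18  [line -18/205·x + 84/205·y + -432/205 = 0 ∩ |AC|² = 31473/205]
4. A_y = 9  [line -18/205·x + 84/205·y + -432/205 = 0 ∩ |AC|² = 31473/205]
   → A = (18, 9)

A = (18, 9)
C = (1248/205, 1146/205)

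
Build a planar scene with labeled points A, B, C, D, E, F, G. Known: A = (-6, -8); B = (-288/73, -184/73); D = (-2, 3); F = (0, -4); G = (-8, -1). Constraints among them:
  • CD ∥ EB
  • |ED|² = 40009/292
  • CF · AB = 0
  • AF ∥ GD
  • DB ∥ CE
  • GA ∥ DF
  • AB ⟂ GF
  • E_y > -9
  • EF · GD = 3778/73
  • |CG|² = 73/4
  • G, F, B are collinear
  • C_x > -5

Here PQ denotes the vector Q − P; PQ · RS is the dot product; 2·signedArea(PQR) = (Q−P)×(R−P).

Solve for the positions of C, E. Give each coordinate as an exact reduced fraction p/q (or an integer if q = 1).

1. C_x = -4  [line -150/73·x + -400/73·y + -1600/73 = 0 ∩ |CG|² = 73/4]
2. C_y = -5/2  [line -150/73·x + -400/73·y + -1600/73 = 0 ∩ |CG|² = 73/4]
   → C = (-4, -5/2)
3. E_x = -434/73  [CD ∥ EB ∩ DB ∥ CE]
4. E_y = -1171/146  [CD ∥ EB ∩ DB ∥ CE]
   → E = (-434/73, -1171/146)

C = (-4, -5/2)
E = (-434/73, -1171/146)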